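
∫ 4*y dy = 2*y^2 + C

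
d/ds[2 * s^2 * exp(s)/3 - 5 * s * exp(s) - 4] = 2*s^2*exp(s)/3 - 11*s*exp(s)/3 - 5*exp(s)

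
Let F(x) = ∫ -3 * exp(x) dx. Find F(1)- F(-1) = -3*E + 3*exp(-1)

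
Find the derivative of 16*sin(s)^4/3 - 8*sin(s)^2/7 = 88*sin(2*s)/21 - 8*sin(4*s)/3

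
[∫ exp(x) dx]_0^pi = -1 + exp(pi)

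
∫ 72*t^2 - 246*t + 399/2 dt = 24*t^3 - 123*t^2 + 399*t/2 + C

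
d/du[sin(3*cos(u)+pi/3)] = -3*sin(u)*cos(3*cos(u) + pi/3)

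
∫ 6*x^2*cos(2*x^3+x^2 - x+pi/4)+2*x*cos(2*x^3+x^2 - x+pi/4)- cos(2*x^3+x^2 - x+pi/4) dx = sin(2*x^3 + x^2 - x + pi/4) + C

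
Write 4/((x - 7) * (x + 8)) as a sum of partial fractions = -4/(15*(x + 8)) + 4/(15*(x - 7))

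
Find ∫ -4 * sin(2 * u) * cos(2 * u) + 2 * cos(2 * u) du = (1 - sin(2*u))*sin(2*u) + C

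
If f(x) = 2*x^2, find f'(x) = 4*x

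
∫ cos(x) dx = sin(x) + C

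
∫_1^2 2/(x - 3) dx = -log(4)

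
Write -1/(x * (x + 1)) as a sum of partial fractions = 1/(x + 1) - 1/x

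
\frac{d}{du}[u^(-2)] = -2/u^3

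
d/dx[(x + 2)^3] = 3*x^2 + 12*x + 12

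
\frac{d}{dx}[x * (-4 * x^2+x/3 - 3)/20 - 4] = -3*x^2/5 + x/30 - 3/20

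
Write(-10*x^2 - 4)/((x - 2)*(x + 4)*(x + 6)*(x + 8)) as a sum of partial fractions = 161/(20*(x + 8)) - 91/(8*(x + 6)) + 41/(12*(x + 4)) - 11/(120*(x - 2))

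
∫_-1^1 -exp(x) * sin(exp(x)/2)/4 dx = -cos(exp(-1)/2)/2 + cos(E/2)/2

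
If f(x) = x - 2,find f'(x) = 1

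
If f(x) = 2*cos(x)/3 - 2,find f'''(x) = 2*sin(x)/3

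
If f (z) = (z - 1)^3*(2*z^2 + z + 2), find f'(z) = 10*z^4 - 20*z^3 + 15*z^2 - 10*z + 5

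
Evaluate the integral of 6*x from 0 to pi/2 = 3*pi^2/4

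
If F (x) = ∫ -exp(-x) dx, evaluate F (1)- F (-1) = -E + exp(-1)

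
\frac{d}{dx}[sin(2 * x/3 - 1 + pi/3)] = 2*cos(2*x/3 - 1 + pi/3)/3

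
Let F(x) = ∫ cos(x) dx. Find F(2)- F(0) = sin(2)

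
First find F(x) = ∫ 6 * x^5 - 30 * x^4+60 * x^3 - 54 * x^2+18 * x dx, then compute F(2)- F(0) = 4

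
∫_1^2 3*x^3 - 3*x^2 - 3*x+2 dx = 7/4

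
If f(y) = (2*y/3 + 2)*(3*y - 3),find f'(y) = 4*y + 4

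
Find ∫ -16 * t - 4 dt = -8*t^2 - 4*t + C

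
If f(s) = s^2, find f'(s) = 2*s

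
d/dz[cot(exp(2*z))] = -2*exp(2*z)/sin(exp(2*z))^2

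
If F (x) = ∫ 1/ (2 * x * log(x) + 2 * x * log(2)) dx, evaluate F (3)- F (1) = -log(log(2))/2 + log(log(6))/2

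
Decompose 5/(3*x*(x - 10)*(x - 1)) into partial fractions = -5/(27*(x - 1)) + 1/(54*(x - 10)) + 1/(6*x)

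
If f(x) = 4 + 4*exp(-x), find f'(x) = -4*exp(-x)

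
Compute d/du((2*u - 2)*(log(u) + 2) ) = (2*u*log(u) + 6*u - 2)/u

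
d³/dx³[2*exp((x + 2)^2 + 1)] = 16*x^3*exp(x^2 + 4*x + 5) + 96*x^2*exp(x^2 + 4*x + 5) + 216*x*exp(x^2 + 4*x + 5) + 176*exp(x^2 + 4*x + 5)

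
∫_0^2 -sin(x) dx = -1 + cos(2)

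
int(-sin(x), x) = cos(x) + C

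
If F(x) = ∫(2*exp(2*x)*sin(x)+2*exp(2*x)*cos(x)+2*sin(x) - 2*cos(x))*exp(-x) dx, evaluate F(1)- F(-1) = 0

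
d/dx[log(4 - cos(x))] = -sin(x)/(cos(x) - 4)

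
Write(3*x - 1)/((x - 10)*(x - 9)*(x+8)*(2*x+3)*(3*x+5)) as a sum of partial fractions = 243/(10640*(3*x + 5)) - 88/(6279*(2*x + 3)) - 25/(75582*(x + 8)) - 13/(5712*(x - 9)) + 29/(14490*(x - 10))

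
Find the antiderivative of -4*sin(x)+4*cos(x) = 4*sqrt(2)*sin(x + pi/4) + C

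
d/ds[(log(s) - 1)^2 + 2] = (2*log(s) - 2)/s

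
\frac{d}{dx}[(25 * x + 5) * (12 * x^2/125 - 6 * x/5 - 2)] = 36*x^2/5 - 1476*x/25 - 56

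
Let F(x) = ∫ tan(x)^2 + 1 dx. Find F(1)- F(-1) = 2*tan(1)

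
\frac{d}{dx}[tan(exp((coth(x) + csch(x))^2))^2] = -4*(sinh(x) + 2/tanh(x) + 2/sinh(x))*exp((cosh(x) + 1)^2/sinh(x)^2)*sin(exp(2*coth(x)*csch(x))*exp(coth(x)^2)*exp(csch(x)^2))/(cos(exp(2*coth(x)*csch(x))*exp(coth(x)^2)*exp(csch(x)^2))^3*sinh(x)^2)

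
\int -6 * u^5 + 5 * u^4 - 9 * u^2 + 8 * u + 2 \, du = -u^6 + u^5 - 3*u^3 + 4*u^2 + 2*u + C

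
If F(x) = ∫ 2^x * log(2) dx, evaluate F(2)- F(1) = 2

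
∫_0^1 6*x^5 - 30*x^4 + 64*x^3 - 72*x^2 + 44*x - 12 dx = -3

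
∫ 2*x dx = x^2 + C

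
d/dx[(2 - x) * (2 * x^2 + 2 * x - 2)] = -6*x^2 + 4*x + 6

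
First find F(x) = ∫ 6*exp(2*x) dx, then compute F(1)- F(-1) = -3*(-E + exp(-1))*exp(-1) + 3*E*(E - exp(-1))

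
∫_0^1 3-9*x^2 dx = 0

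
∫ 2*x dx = x^2 + C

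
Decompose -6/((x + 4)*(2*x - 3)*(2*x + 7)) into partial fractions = 6/(5*(2*x + 7)) - 6/(55*(2*x - 3)) - 6/(11*(x + 4))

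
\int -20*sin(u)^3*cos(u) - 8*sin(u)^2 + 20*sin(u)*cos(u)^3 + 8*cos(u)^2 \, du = 4*sin(2*u) - 5*cos(4*u)/4 + C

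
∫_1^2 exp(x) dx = -E + exp(2)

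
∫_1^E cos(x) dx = -sin(1) + sin(E)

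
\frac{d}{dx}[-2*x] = -2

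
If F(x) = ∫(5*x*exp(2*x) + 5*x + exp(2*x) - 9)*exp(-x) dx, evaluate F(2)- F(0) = -6*exp(-2) + 6*exp(2)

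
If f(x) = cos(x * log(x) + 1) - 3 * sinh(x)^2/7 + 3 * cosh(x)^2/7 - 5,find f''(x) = -(x*log(x)^2*cos(x*log(x) + 1) + 2*x*log(x)*cos(x*log(x) + 1) + x*cos(x*log(x) + 1) + sin(x*log(x) + 1))/x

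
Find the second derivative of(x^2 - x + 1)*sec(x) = (-x^2 + 2*x^2/cos(x)^2 + 4*x*sin(x)/cos(x) + x - 2*x/cos(x)^2 - 2*sin(x)/cos(x) + 1 + 2/cos(x)^2)/cos(x)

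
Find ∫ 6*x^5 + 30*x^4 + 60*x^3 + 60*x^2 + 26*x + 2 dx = x^6 + 6*x^5 + 15*x^4 + 20*x^3 + 13*x^2 + 2*x + C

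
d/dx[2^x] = 2^x*log(2)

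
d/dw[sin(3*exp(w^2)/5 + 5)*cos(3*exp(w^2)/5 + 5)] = -6*w*exp(w^2)*sin(3*exp(w^2)/5 + 5)^2/5 + 6*w*exp(w^2)*cos(3*exp(w^2)/5 + 5)^2/5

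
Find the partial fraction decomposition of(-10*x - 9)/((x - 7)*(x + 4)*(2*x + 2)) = 31/(66*(x + 4)) - 1/(48*(x + 1)) - 79/(176*(x - 7))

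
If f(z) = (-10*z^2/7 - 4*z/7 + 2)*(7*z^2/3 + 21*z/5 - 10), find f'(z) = -40*z^3/3 - 22*z^2 + 3476*z/105 + 494/35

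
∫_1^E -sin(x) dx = cos(E) - cos(1)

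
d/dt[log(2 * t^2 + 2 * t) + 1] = (2*t + 1)/(t^2 + t)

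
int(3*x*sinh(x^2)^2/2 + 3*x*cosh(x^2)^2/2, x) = 3*sinh(2*x^2)/8 + C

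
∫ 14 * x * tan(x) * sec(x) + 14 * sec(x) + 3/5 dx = x*(70*sec(x) + 3)/5 + C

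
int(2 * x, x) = x^2 + C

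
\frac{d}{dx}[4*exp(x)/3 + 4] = 4*exp(x)/3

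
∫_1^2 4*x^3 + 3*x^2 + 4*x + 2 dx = 30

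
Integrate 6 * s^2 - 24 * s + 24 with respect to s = 2*s^3 - 12*s^2 + 24*s + C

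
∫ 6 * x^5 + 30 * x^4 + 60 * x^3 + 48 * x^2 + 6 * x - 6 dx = x^6 + 6*x^5 + 15*x^4 + 16*x^3 + 3*x^2 - 6*x + C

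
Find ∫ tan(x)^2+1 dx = tan(x) + C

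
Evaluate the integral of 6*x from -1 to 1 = 0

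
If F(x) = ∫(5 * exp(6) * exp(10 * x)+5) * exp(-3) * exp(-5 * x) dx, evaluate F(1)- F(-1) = -exp(-2) - exp(-8) + exp(2) + exp(8)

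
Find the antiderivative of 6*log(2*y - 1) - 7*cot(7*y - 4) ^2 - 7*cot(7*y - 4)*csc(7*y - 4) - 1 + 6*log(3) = 3*(2*y - 1)*log(6*y - 3) + cot(7*y - 4) + csc(7*y - 4) + C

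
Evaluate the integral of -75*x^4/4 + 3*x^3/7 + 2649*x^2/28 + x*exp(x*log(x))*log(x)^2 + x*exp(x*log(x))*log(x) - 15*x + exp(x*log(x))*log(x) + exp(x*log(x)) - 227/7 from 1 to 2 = 8*log(2) + 1433/28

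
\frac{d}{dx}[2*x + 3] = 2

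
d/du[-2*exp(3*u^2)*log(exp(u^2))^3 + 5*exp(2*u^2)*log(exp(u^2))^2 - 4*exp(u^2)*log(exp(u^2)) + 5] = -12*u^7*exp(3*u^2) - 12*u^5*exp(3*u^2) + 20*u^5*exp(2*u^2) + 20*u^3*exp(2*u^2) - 8*u^3*exp(u^2) - 8*u*exp(u^2)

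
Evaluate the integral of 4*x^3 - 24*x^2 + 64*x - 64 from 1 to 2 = -9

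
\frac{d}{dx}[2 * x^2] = 4*x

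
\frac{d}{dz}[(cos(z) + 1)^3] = 3*(sin(z)^2 - 2*cos(z) - 2)*sin(z)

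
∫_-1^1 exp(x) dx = E - exp(-1)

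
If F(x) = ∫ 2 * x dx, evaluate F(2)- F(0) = 4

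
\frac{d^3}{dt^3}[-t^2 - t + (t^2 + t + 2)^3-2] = 120*t^3 + 180*t^2 + 216*t + 78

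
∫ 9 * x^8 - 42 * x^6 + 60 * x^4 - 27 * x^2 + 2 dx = x^9 - 6*x^7 + 12*x^5 - 9*x^3 + 2*x + C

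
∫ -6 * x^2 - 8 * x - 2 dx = -2*x^3 - 4*x^2 - 2*x + C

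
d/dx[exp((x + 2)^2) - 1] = 2*x*exp(x^2 + 4*x + 4) + 4*exp(x^2 + 4*x + 4)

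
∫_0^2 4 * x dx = 8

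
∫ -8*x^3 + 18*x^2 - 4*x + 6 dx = -2*x^4 + 6*x^3 - 2*x^2 + 6*x + C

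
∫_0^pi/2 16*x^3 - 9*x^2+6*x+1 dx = (1 + 2*pi)*(-pi^2/4 + pi/2 + pi^3/8)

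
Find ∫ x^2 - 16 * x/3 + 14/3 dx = x^3/3 - 8*x^2/3 + 14*x/3 + C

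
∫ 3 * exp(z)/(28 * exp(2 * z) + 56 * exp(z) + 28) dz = (-97*exp(z) - 100)/(28*(exp(z) + 1)) + C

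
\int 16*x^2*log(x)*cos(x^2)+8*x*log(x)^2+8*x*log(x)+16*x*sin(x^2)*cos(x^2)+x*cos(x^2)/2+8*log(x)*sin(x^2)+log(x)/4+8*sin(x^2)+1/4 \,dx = x*log(x)/4 + 4*(x*log(x) + sin(x^2))^2 + sin(x^2)/4 + C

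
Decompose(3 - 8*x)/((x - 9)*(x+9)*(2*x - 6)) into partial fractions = 25/(144*(x + 9)) + 7/(48*(x - 3)) - 23/(72*(x - 9))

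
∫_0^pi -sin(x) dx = -2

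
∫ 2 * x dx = x^2 + C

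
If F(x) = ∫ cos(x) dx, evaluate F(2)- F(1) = -sin(1) + sin(2)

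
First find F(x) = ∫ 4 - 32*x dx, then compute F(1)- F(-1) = 8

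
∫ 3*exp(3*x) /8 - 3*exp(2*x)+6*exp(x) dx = (exp(x) - 4)^3/8 + C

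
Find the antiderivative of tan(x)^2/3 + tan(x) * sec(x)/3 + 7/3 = 2*x + tan(x)/3 + sec(x)/3 + C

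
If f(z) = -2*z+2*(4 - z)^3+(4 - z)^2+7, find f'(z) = -6*z^2 + 50*z - 106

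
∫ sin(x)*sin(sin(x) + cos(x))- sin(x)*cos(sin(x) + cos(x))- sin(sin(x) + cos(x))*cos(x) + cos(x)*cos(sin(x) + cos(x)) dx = sqrt(2)*sin(sqrt(2)*sin(x + pi/4) + pi/4) + C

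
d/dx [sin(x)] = cos(x)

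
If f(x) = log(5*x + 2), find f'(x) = 5/(5*x + 2)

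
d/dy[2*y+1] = 2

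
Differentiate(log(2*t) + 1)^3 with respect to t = (3*log(t)^2 + 6*log(2)*log(t) + 6*log(t) + 3*log(2)^2 + 3 + 6*log(2))/t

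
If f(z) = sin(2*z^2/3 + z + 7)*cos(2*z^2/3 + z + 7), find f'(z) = (4*z/3 + 1)*cos(4*z^2/3 + 2*z + 14)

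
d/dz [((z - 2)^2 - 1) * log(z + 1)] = (2*z^2*log(z + 1) + z^2 - 2*z*log(z + 1) - 4*z - 4*log(z + 1) + 3)/(z + 1)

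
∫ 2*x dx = x^2 + C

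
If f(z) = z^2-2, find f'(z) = 2*z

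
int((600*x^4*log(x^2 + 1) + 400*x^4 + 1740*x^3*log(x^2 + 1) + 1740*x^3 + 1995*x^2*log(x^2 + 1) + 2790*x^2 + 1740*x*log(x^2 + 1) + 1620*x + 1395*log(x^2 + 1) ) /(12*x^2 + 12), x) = 5*(40*x^3 + 174*x^2 + 279*x + 162)*log(x^2 + 1)/12 + C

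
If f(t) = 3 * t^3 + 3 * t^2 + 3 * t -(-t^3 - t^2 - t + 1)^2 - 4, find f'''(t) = -120*t^3 - 120*t^2 - 72*t + 18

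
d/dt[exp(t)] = exp(t)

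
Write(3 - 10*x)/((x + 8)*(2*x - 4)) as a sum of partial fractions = -83/(20*(x + 8)) - 17/(20*(x - 2))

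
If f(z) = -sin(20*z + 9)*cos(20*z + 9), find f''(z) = 800*sin(40*z + 18)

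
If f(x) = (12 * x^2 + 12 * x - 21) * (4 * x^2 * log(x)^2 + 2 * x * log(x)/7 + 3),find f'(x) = 192*x^3*log(x)^2 + 96*x^3*log(x) + 144*x^2*log(x)^2 + 744*x^2*log(x)/7 + 24*x^2/7 - 168*x*log(x)^2 - 1128*x*log(x)/7 + 528*x/7 - 6*log(x) + 30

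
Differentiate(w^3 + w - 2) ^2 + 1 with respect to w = 6*w^5 + 8*w^3 - 12*w^2 + 2*w - 4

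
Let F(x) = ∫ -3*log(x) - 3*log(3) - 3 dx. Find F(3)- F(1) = -15*log(3)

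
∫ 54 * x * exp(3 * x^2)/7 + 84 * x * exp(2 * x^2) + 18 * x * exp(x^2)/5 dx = 3*(15*exp(2*x^2) + 245*exp(x^2) + 21)*exp(x^2)/35 + C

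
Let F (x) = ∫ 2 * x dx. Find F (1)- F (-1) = 0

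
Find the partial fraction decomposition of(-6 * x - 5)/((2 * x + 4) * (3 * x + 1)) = -9/(10*(3*x + 1)) - 7/(10*(x + 2))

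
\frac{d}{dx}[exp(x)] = exp(x)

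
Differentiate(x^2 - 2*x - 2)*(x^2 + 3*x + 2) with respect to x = 4*x^3 + 3*x^2 - 12*x - 10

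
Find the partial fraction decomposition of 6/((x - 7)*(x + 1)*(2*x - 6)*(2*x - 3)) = 8/(55*(2*x - 3)) - 3/(160*(x + 1)) - 1/(16*(x - 3)) + 3/(352*(x - 7))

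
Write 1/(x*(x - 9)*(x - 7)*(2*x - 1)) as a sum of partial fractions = 8/(221*(2*x - 1)) - 1/(182*(x - 7)) + 1/(306*(x - 9)) - 1/(63*x)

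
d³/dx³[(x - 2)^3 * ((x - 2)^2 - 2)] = 60*x^2 - 240*x + 228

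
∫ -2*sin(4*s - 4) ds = cos(4*s - 4)/2 + C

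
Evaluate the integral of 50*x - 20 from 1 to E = -9 + (-2 + 5*E)^2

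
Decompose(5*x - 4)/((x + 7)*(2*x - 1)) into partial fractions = -1/(5*(2*x - 1)) + 13/(5*(x + 7))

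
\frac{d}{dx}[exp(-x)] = -exp(-x)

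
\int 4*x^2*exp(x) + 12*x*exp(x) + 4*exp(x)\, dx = 4*x*(x + 1)*exp(x) + C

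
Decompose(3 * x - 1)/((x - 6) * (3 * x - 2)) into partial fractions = -3/(16*(3*x - 2)) + 17/(16*(x - 6))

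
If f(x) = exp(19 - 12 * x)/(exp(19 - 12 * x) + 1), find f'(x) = -12*exp(12*x - 19)/(exp(-38)*exp(24*x) + 2*exp(-19)*exp(12*x) + 1)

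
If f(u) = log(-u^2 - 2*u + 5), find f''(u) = (-2*u^2 - 4*u - 14)/(u^4 + 4*u^3 - 6*u^2 - 20*u + 25)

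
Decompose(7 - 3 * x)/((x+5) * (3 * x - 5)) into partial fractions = 3/(10*(3*x - 5)) - 11/(10*(x + 5))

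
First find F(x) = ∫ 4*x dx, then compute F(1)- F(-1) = 0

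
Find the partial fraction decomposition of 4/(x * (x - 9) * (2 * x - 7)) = -16/(77*(2*x - 7)) + 4/(99*(x - 9)) + 4/(63*x)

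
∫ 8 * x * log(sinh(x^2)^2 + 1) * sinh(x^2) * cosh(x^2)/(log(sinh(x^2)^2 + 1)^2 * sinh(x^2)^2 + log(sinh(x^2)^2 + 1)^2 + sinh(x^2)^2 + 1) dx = log(4*log(cosh(x^2))^2 + 1) + C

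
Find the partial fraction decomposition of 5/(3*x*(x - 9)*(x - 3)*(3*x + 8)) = -9/(952*(3*x + 8)) - 5/(918*(x - 3)) + 1/(1134*(x - 9)) + 5/(648*x)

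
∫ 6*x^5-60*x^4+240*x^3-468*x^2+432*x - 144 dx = x^6 - 12*x^5 + 60*x^4 - 156*x^3 + 216*x^2 - 144*x + C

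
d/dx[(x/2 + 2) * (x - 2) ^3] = 2*x^3 - 3*x^2 - 12*x + 20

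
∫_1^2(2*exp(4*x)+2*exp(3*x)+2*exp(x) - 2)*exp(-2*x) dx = -(-exp(-1) + 1 + E)^2 + (-exp(-2) + 1 + exp(2))^2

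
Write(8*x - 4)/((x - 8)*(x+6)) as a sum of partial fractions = 26/(7*(x + 6)) + 30/(7*(x - 8))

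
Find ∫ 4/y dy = 4*log(2*y) + C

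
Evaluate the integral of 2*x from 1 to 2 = 3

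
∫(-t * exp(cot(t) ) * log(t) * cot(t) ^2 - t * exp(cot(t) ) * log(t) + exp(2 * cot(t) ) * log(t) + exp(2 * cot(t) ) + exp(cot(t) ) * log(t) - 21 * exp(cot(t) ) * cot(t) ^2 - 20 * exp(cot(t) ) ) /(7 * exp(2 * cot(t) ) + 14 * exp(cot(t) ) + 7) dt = (t*log(t)/7 + 3)*exp(cot(t))/(exp(cot(t)) + 1) + C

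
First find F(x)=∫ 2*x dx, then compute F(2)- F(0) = 4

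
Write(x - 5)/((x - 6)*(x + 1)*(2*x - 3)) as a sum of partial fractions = 14/(45*(2*x - 3)) - 6/(35*(x + 1)) + 1/(63*(x - 6))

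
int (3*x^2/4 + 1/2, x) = x^3/4 + x/2 + C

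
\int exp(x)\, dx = exp(x) + C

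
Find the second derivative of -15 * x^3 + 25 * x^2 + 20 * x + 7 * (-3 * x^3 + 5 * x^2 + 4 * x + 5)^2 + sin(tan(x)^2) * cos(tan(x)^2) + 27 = 1890*x^4 - 4200*x^3 + 84*x^2 + 330*x - 8*sin(2*tan(x)^2)*tan(x)^6 - 16*sin(2*tan(x)^2)*tan(x)^4 + 8*sqrt(2)*cos(2*tan(x)^2 + pi/4)*tan(x)^2 + 6*cos(2*tan(x)^2)*tan(x)^4 + 2*cos(2*tan(x)^2) + 974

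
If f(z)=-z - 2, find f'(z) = -1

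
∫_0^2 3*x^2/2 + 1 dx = 6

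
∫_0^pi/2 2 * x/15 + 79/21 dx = pi^2/60 + 79*pi/42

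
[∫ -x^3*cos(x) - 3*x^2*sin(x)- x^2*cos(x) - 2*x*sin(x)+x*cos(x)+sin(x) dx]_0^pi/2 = -pi^3/8 - pi^2/4 + pi/2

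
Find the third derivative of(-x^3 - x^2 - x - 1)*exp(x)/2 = -x^3*exp(x)/2 - 5*x^2*exp(x) - 25*x*exp(x)/2 - 8*exp(x)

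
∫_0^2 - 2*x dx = -4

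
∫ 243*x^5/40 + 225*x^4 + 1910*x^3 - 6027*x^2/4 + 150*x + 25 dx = 81*x^6/80 + 45*x^5 + 955*x^4/2 - 2009*x^3/4 + 75*x^2 + 25*x + C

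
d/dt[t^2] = 2*t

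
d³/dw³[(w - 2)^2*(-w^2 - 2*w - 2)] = 12 - 24*w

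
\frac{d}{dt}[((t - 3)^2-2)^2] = 4*t^3 - 36*t^2 + 100*t - 84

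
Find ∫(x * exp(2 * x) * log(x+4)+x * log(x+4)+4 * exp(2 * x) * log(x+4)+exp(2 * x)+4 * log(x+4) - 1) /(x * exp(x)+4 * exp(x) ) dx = 2*log(x + 4)*sinh(x) + C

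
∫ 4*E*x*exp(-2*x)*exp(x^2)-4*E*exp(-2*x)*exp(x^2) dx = 2*exp((x - 1)^2) + C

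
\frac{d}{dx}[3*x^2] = 6*x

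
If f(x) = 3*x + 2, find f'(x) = 3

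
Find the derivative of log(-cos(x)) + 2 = -tan(x)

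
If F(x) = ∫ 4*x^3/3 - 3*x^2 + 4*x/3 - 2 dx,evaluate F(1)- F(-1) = -6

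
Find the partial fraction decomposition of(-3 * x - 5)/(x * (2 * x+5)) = -1/(2*x + 5) - 1/x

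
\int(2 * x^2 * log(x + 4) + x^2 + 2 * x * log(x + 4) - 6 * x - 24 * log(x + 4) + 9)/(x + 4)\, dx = (x - 3)^2*log(x + 4) + C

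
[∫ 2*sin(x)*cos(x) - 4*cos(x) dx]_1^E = -(2 - sin(1))^2 + (2 - sin(E))^2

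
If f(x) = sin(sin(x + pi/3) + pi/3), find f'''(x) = 3*sin(x + pi/3)*sin(sin(x + pi/3) + pi/3)*cos(x + pi/3) - cos(x + pi/3)^3*cos(sin(x + pi/3) + pi/3) - cos(x + pi/3)*cos(sin(x + pi/3) + pi/3)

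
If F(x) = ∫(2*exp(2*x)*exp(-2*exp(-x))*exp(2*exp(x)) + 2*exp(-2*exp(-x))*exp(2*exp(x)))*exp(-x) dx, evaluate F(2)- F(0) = -1 + exp(-2*exp(-2) + 2*exp(2))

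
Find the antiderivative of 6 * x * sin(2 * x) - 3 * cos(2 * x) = -3*x*cos(2*x) + C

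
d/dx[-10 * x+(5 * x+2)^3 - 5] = 375*x^2 + 300*x + 50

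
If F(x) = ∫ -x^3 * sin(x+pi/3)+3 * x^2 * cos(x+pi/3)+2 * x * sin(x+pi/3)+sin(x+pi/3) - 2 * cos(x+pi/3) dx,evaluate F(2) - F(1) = 3*cos(pi/3 + 2) + 2*cos(1 + pi/3)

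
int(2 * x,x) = x^2 + C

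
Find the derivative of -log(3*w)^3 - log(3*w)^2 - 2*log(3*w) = (-3*log(w)^2 - 6*log(3)*log(w) - 2*log(w) - 3*log(3)^2 - 2*log(3) - 2)/w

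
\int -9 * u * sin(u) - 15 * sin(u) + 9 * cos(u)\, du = (9*u + 15)*cos(u) + C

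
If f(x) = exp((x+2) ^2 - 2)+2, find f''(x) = 4*x^2*exp(x^2 + 4*x + 2) + 16*x*exp(x^2 + 4*x + 2) + 18*exp(x^2 + 4*x + 2)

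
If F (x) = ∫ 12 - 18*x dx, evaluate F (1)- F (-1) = 24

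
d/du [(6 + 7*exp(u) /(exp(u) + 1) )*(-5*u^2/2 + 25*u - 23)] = (-35*u^2*exp(u) - 130*u*exp(2*u) + 160*u*exp(u) - 60*u + 650*exp(2*u) + 628*exp(u) + 300)/(2*exp(2*u) + 4*exp(u) + 2)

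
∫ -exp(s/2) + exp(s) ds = (exp(s/2) - 1)^2 + C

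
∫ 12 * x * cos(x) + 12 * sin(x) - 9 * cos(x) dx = (12*x - 9)*sin(x) + C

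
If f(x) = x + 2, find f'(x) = 1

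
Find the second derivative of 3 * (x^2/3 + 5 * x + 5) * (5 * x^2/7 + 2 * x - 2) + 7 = 60*x^2/7 + 534*x/7 + 542/7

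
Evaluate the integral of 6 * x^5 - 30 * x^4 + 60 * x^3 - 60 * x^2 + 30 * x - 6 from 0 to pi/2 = -1 + (-1 + pi/2)^6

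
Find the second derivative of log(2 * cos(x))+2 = -1/cos(x)^2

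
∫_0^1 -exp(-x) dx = -1 + exp(-1)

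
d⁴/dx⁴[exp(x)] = exp(x)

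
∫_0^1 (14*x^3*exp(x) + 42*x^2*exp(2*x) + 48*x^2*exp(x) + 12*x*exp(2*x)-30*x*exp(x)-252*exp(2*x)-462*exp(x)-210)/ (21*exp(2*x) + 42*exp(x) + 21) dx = -10 - 22*E/(21*(1 + E))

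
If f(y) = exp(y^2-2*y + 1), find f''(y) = 4*y^2*exp(y^2 - 2*y + 1) - 8*y*exp(y^2 - 2*y + 1) + 6*exp(y^2 - 2*y + 1)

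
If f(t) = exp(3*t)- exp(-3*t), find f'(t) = (3*exp(6*t) + 3)*exp(-3*t)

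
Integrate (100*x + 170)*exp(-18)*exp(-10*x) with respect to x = (-10*x - 18)*exp(-10*x - 18) + C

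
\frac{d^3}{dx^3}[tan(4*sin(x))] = 4*(96*(-1 + cos(4*sin(x))^(-2))^2*cos(x)^2 - 24*sin(x)*sin(4*sin(x))/cos(4*sin(x))^3 - 96*cos(x)^2 + 128*cos(x)^2/cos(4*sin(x))^2 - 1/cos(4*sin(x))^2)*cos(x)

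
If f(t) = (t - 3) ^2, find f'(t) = 2*t - 6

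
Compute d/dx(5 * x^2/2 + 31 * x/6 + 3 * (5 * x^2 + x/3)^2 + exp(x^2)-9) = 300*x^3 + 30*x^2 + 2*x*exp(x^2) + 17*x/3 + 31/6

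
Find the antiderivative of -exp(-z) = exp(-z) + C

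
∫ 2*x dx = x^2 + C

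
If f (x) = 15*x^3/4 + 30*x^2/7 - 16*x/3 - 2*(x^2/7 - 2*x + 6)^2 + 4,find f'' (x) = -24*x^2/49 + 411*x/14 - 100/7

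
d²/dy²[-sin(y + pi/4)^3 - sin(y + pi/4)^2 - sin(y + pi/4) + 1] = 2*sin(2*y) + 7*sin(y + pi/4)/4 - 9*cos(3*y + pi/4)/4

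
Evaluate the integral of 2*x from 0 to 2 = 4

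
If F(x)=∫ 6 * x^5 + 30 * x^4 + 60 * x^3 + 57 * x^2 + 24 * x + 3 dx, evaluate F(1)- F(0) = 56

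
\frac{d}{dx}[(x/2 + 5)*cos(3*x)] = -3*x*sin(3*x)/2 - 15*sin(3*x) + cos(3*x)/2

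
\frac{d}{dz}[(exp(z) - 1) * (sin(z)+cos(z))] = 2*exp(z)*cos(z) + sin(z) - cos(z)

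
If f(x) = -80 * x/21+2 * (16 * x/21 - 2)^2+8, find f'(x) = 1024*x/441 - 208/21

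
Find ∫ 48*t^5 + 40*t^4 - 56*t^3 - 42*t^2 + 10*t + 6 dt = 8*t^6 + 8*t^5 - 14*t^4 - 14*t^3 + 5*t^2 + 6*t + C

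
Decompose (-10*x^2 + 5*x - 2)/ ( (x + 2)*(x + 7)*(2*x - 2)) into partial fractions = -527/(80*(x + 7)) + 26/(15*(x + 2)) - 7/(48*(x - 1))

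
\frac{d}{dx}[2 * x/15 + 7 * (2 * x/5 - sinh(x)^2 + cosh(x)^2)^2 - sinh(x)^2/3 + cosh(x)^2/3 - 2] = 56*x/25 + 86/15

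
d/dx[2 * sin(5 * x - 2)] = 10*cos(5*x - 2)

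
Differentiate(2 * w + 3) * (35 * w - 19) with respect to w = 140*w + 67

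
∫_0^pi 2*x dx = pi^2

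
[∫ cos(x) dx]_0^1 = sin(1)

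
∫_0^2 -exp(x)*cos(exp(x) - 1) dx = sin(1 - exp(2))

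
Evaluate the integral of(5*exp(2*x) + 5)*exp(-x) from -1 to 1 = -10*exp(-1) + 10*E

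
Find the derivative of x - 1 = 1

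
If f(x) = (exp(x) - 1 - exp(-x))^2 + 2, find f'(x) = (2*exp(4*x) - 2*exp(3*x) - 2*exp(x) - 2)*exp(-2*x)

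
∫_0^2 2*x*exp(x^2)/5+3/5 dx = 1 + exp(4)/5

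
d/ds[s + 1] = 1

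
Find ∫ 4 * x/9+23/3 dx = 2*x^2/9 + 23*x/3 + C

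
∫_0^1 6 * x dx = 3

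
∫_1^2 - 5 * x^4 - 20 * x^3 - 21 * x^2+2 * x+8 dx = -144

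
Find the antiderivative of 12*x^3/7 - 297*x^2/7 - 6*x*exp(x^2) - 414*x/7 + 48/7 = 3*(x + 2)*(x^3 - 35*x^2 + x + 14)/7 - 3*exp(x^2) + C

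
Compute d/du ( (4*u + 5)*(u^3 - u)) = 16*u^3 + 15*u^2 - 8*u - 5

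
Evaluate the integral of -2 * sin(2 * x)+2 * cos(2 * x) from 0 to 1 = -1 + cos(2) + sin(2)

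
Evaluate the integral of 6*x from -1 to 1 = 0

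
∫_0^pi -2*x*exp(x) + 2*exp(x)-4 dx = (2 + exp(pi))*(4 - 2*pi) - 12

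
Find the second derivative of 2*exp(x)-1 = 2*exp(x)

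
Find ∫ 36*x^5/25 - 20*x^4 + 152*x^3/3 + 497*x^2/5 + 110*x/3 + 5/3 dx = 6*x^6/25 - 4*x^5 + 38*x^4/3 + 497*x^3/15 + 55*x^2/3 + 5*x/3 + C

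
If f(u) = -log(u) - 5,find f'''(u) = -2/u^3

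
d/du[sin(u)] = cos(u)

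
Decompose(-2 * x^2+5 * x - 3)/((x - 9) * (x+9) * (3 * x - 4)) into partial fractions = -1/(713*(3*x - 4)) - 35/(93*(x + 9)) - 20/(69*(x - 9))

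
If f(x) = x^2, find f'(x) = 2*x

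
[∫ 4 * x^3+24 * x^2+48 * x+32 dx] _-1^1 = 80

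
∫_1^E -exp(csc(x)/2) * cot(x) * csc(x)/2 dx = -exp(csc(1)/2) + exp(csc(E)/2)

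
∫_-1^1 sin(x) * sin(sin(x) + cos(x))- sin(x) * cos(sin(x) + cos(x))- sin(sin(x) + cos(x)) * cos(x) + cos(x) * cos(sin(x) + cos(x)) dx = sqrt(2)*(-sin(sqrt(2)*cos(pi/4 + 1) + pi/4) + sin(pi/4 + sqrt(2)*sin(pi/4 + 1)))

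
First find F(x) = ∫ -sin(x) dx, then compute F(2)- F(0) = -1 + cos(2)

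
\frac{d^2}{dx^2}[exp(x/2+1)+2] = exp(x/2 + 1)/4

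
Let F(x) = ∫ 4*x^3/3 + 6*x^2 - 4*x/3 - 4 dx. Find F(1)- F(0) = -7/3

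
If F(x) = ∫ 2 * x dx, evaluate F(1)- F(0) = 1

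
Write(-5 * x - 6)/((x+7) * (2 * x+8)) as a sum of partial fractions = -29/(6*(x + 7)) + 7/(3*(x + 4))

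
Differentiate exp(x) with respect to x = exp(x)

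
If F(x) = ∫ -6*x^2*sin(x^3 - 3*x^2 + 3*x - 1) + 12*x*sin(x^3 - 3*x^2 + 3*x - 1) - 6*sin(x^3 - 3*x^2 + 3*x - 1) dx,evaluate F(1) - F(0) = 2 - 2*cos(1)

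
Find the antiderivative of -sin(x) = cos(x) + C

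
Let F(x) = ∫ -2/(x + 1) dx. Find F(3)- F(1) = -2*log(2)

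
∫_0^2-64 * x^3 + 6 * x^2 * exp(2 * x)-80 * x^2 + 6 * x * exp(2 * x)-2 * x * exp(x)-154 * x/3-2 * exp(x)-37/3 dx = -1790/3 - 4*exp(2) + 12*exp(4)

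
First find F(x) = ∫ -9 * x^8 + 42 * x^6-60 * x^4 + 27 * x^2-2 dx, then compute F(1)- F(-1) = 0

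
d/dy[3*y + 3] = 3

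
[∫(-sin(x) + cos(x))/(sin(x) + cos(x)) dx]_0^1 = log(sin(pi/4 + 1)) + log(2)/2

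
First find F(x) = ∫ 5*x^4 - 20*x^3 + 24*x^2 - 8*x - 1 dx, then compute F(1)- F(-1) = 16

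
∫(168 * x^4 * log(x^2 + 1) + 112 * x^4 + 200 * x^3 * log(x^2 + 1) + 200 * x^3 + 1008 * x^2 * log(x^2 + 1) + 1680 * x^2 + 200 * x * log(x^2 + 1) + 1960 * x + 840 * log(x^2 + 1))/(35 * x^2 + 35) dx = 4*(14*x^3 + 25*x^2 + 210*x + 245)*log(x^2 + 1)/35 + C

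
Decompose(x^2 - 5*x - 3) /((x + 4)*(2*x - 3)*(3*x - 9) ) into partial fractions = 1/(3*(2*x - 3)) + 1/(7*(x + 4)) - 1/(7*(x - 3))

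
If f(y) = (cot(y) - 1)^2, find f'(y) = 2*(1 - cos(y)/sin(y))/sin(y)^2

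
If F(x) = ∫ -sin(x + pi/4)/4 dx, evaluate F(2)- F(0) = cos(pi/4 + 2)/4 - sqrt(2)/8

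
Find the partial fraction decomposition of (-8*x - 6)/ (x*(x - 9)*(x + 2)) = 5/(11*(x + 2)) - 26/(33*(x - 9)) + 1/(3*x)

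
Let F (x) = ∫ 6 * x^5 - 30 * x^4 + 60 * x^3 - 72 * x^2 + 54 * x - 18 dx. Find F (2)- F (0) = -8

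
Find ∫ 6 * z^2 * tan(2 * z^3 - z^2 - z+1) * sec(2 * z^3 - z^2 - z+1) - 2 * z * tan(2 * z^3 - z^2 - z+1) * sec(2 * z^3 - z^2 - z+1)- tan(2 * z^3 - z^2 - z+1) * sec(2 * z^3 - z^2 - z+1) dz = sec(2*z^3 - z^2 - z + 1) + C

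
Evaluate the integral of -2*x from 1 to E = 1 - exp(2)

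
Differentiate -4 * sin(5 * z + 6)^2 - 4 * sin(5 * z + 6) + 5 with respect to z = -20*sin(10*z + 12) - 20*cos(5*z + 6)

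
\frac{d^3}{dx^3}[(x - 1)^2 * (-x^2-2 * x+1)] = -24*x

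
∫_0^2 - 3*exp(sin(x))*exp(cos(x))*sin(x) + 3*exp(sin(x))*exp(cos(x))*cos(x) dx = -3*E + 3*exp(cos(2) + sin(2))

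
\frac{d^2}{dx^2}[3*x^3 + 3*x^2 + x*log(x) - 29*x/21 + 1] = (18*x^2 + 6*x + 1)/x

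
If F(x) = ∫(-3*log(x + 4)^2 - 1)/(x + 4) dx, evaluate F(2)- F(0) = -log(6)^3 - log(6) + log(4) + log(4)^3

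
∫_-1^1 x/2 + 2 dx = 4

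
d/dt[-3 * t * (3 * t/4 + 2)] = -9*t/2 - 6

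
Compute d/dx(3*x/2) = 3/2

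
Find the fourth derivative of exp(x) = exp(x)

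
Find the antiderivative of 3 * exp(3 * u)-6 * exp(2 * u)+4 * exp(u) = (exp(u) - 1)^3 + exp(u) + C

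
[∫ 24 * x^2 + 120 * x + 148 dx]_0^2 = 600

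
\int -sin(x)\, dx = cos(x) + C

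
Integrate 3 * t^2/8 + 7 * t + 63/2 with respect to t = t^3/8 + 7*t^2/2 + 63*t/2 + C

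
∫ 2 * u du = u^2 + C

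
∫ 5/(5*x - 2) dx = log(5*x - 2) + C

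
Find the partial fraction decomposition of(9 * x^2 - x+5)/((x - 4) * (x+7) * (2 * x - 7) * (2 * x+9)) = 767/(1360*(2*x + 9)) - 149/(112*(2*x - 7)) - 151/(385*(x + 7)) + 145/(187*(x - 4))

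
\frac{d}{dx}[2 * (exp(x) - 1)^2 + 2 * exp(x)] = 4*exp(2*x) - 2*exp(x)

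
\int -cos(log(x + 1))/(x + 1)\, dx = -sin(log(x + 1)) + C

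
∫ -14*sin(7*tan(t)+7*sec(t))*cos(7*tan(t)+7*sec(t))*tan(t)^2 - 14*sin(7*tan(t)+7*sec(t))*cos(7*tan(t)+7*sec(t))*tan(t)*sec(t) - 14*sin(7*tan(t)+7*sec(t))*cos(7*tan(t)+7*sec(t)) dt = cos(7*tan(t) + 7*sec(t))^2 + C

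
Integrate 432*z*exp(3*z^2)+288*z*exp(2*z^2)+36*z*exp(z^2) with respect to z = (72*exp(2*z^2) + 72*exp(z^2) + 18)*exp(z^2) + C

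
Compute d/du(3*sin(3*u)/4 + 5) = 9*cos(3*u)/4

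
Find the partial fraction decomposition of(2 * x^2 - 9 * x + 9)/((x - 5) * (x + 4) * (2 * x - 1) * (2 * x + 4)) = -4/(81*(2*x - 1)) - 77/(324*(x + 4)) + 1/(4*(x + 2)) + 1/(81*(x - 5))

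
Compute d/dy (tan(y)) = cos(y)^(-2)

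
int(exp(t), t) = exp(t) + C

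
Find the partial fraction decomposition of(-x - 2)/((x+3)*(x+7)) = -5/(4*(x + 7)) + 1/(4*(x + 3))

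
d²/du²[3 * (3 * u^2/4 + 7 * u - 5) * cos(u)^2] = -9*u^2*cos(2*u)/2 - 9*u*sin(2*u) - 42*u*cos(2*u) - 42*sin(2*u) + 129*cos(2*u)/4 + 9/4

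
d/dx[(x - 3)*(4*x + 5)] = 8*x - 7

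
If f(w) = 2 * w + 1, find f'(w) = 2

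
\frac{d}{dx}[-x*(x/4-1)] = 1 - x/2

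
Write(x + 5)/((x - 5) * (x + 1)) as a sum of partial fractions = -2/(3*(x + 1)) + 5/(3*(x - 5))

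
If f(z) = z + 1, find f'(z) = 1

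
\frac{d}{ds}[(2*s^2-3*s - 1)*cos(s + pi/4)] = -2*s^2*sin(s + pi/4) + 3*s*sin(s + pi/4) + 4*s*cos(s + pi/4) + sin(s + pi/4) - 3*cos(s + pi/4)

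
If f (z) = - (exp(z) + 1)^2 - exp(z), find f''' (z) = -8*exp(2*z) - 3*exp(z)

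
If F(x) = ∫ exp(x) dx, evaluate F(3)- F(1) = -E + exp(3)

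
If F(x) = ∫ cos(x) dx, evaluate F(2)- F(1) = -sin(1) + sin(2)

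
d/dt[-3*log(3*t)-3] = -3/t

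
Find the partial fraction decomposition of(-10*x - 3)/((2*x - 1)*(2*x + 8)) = -8/(9*(2*x - 1)) - 37/(18*(x + 4))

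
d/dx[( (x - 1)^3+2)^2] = 6*x^5 - 30*x^4 + 60*x^3 - 48*x^2 + 6*x + 6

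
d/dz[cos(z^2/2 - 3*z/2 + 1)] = (3/2 - z)*sin(z^2/2 - 3*z/2 + 1)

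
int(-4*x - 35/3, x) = -2*x^2 - 35*x/3 + C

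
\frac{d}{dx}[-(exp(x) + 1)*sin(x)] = -sqrt(2)*exp(x)*sin(x + pi/4) - cos(x)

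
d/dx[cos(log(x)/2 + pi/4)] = -sin(log(x)/2 + pi/4)/(2*x)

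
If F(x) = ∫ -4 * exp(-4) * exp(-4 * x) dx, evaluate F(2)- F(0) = -exp(-4) + exp(-12)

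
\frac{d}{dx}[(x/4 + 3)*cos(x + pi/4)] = -x*sin(x + pi/4)/4 - 3*sin(x + pi/4) + cos(x + pi/4)/4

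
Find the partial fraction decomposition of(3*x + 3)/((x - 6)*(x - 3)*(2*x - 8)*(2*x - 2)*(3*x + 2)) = 81/(61600*(3*x + 2)) - 1/(100*(x - 1)) + 1/(22*(x - 3)) - 5/(112*(x - 4)) + 7/(800*(x - 6))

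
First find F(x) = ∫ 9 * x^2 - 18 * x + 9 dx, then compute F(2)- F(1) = 3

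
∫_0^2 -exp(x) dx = 1 - exp(2)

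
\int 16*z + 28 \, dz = 8*z^2 + 28*z + C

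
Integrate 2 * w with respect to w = w^2 + C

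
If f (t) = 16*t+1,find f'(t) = 16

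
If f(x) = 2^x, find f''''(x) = 2^x*log(2)^4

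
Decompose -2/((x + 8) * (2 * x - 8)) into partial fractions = 1/(12*(x + 8)) - 1/(12*(x - 4))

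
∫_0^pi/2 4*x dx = pi^2/2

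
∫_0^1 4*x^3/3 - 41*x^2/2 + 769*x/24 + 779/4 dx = 9805/48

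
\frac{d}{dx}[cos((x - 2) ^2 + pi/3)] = 2*(2 - x)*sin(x^2 - 4*x + pi/3 + 4)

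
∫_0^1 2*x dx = 1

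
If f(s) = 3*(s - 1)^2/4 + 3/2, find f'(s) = 3*s/2 - 3/2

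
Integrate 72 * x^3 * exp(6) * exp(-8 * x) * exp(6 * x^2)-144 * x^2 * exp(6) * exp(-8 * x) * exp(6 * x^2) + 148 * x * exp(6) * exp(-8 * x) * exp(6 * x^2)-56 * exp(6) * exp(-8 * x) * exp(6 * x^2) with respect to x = (6*x^2 - 8*x + 6)*exp(6*x^2 - 8*x + 6) + C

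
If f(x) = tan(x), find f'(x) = cos(x)^(-2)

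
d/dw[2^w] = 2^w*log(2)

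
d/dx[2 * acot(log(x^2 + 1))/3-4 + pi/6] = -4*x/(3*x^2*log(x^2 + 1)^2 + 3*x^2 + 3*log(x^2 + 1)^2 + 3)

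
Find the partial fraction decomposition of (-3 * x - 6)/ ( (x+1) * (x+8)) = -18/(7*(x + 8)) - 3/(7*(x + 1))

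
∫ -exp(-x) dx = exp(-x) + C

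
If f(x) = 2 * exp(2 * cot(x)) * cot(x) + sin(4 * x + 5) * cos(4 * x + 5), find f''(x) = 8*exp(2*cot(x))*cot(x)^5 + 16*exp(2*cot(x))*cot(x)^4 + 20*exp(2*cot(x))*cot(x)^3 + 24*exp(2*cot(x))*cot(x)^2 + 12*exp(2*cot(x))*cot(x) + 8*exp(2*cot(x)) - 32*sin(8*x + 10)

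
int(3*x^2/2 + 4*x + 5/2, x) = x^3/2 + 2*x^2 + 5*x/2 + C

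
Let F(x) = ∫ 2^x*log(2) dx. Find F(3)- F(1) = 6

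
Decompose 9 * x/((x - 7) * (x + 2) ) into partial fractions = 2/(x + 2) + 7/(x - 7)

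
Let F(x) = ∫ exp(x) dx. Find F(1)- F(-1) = E - exp(-1)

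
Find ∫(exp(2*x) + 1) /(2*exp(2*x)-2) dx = log(2*sinh(x))/2 + C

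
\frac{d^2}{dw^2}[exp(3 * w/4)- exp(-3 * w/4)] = (9*exp(3*w/2) - 9)*exp(-3*w/4)/16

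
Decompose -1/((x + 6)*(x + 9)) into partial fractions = 1/(3*(x + 9)) - 1/(3*(x + 6))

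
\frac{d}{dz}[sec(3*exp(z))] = 3*exp(z)*tan(3*exp(z))*sec(3*exp(z))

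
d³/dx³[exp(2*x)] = 8*exp(2*x)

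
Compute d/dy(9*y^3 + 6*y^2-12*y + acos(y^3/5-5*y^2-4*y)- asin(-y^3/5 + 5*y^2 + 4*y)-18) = 27*y^2 + 12*y - 12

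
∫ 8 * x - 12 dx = 4*x^2 - 12*x + C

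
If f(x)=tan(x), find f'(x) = cos(x)^(-2)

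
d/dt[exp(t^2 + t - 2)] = 2*t*exp(t^2 + t - 2) + exp(t^2 + t - 2)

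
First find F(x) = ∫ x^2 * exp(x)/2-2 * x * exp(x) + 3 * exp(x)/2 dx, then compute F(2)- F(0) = -9/2 + exp(2)/2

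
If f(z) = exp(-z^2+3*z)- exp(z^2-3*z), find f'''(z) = -8*z^3*exp(-z^2 + 3*z) - 8*z^3*exp(z^2 - 3*z) + 36*z^2*exp(-z^2 + 3*z) + 36*z^2*exp(z^2 - 3*z) - 42*z*exp(-z^2 + 3*z) - 66*z*exp(z^2 - 3*z) + 9*exp(-z^2 + 3*z) + 45*exp(z^2 - 3*z)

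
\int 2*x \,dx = x^2 + C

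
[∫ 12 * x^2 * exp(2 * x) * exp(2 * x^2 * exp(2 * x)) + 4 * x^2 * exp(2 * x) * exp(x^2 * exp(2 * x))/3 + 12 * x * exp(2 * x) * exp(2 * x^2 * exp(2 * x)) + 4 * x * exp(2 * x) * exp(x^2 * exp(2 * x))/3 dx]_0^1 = -11/3 + 2*exp(exp(2))/3 + 3*exp(2*exp(2))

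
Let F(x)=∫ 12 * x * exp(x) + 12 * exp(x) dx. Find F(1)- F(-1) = 12*exp(-1) + 12*E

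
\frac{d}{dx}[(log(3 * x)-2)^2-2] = (2*log(x) - 4 + 2*log(3))/x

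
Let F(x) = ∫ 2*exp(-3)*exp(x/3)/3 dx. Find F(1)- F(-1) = -2*exp(-10/3) + 2*exp(-8/3)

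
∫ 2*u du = u^2 + C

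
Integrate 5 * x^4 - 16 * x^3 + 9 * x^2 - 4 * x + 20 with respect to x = x^5 - 4*x^4 + 3*x^3 - 2*x^2 + 20*x + C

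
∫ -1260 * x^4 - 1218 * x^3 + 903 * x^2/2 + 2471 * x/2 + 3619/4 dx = -252*x^5 - 609*x^4/2 + 301*x^3/2 + 2471*x^2/4 + 3619*x/4 + C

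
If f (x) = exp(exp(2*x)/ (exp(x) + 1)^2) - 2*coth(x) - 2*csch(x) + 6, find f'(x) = 2*(exp(3*x)*cosh(x) + exp(3*x) + exp(2*x)*exp(exp(2*x)/(exp(2*x) + 2*exp(x) + 1))*sinh(x)^2 + 3*exp(2*x)*cosh(x) + 3*exp(2*x) + 3*exp(x)*cosh(x) + 3*exp(x) + cosh(x) + 1)/((exp(x) + 1)^3*sinh(x)^2)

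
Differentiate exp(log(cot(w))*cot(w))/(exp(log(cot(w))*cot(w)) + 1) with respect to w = -(log(1/tan(w)) + 1)*exp(log(1/tan(w))/tan(w))/((exp(log(1/tan(w))/tan(w)) + 1)^2*sin(w)^2)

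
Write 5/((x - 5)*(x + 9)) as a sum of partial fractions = -5/(14*(x + 9)) + 5/(14*(x - 5))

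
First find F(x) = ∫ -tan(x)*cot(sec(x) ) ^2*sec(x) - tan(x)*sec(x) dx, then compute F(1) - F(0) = -cot(1) + cot(sec(1))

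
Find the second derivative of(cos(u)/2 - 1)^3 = -9*cos(u)^3/8 + 3*cos(u)^2 - 3*cos(u)/4 - 3/2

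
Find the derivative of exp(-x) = -exp(-x)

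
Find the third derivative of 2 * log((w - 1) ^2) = 8/(w^3 - 3*w^2 + 3*w - 1)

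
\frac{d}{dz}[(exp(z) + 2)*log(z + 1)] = (z*exp(z)*log(z + 1) + exp(z)*log(z + 1) + exp(z) + 2)/(z + 1)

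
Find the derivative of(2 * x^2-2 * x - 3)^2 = 16*x^3 - 24*x^2 - 16*x + 12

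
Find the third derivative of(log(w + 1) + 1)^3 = (6*log(w + 1)^2 - 6*log(w + 1) - 6)/(w^3 + 3*w^2 + 3*w + 1)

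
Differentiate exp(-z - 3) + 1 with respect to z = -exp(-z - 3)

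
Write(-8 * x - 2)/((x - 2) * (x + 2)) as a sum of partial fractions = -7/(2*(x + 2)) - 9/(2*(x - 2))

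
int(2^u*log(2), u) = 2^u + C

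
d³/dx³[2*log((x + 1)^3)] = 12/(x^3 + 3*x^2 + 3*x + 1)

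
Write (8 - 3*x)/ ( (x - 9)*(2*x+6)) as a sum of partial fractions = -17/(24*(x + 3)) - 19/(24*(x - 9))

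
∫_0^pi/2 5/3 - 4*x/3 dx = -pi^2/6 + 5*pi/6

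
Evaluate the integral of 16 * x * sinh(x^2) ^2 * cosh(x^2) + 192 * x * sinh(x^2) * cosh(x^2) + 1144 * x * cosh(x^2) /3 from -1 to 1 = 0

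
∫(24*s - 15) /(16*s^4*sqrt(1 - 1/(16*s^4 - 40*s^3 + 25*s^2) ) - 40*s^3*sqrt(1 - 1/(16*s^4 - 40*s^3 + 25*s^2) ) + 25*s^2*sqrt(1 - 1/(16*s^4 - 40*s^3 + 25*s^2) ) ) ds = -3*acsc(s*(4*s - 5)) + C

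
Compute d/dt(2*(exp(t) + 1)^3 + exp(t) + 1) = 6*exp(3*t) + 12*exp(2*t) + 7*exp(t)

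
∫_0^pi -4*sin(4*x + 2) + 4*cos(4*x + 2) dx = 0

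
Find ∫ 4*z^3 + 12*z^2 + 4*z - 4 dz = z^4 + 4*z^3 + 2*z^2 - 4*z + C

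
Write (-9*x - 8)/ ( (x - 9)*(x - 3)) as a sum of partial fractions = 35/(6*(x - 3)) - 89/(6*(x - 9))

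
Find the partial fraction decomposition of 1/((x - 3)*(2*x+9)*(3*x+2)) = -9/(253*(3*x + 2)) + 4/(345*(2*x + 9)) + 1/(165*(x - 3))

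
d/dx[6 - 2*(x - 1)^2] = 4 - 4*x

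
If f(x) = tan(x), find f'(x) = cos(x)^(-2)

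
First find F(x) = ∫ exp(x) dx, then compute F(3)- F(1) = -E + exp(3)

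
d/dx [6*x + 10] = 6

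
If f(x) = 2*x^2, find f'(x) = 4*x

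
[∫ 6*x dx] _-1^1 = 0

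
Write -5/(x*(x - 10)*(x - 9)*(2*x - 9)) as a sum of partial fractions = -40/(891*(2*x - 9)) + 5/(81*(x - 9)) - 1/(22*(x - 10)) + 1/(162*x)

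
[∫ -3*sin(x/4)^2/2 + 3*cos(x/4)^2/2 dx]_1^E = -3*sin(1/2) + 3*sin(E/2)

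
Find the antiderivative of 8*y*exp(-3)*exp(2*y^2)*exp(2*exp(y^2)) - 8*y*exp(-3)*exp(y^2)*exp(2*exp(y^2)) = (2*exp(y^2) - 3)*exp(2*exp(y^2) - 3) + C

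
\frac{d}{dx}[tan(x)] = cos(x)^(-2)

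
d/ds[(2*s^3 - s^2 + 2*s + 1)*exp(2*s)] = 4*s^3*exp(2*s) + 4*s^2*exp(2*s) + 2*s*exp(2*s) + 4*exp(2*s)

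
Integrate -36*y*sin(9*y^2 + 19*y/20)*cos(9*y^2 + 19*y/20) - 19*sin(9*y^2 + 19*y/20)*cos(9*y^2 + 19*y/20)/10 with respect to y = cos(y*(9*y + 19/20))^2 + C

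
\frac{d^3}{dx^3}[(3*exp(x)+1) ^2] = 72*exp(2*x) + 6*exp(x)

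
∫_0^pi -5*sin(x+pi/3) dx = -5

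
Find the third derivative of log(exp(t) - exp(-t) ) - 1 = (8*exp(4*t) + 8*exp(2*t))/(exp(6*t) - 3*exp(4*t) + 3*exp(2*t) - 1)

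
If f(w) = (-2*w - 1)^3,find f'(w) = -24*w^2 - 24*w - 6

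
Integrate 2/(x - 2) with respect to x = 2*log(x - 2) + C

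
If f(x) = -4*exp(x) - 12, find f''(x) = -4*exp(x)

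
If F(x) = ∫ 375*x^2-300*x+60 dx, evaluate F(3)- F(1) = 2170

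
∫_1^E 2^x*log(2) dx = -2 + 2^E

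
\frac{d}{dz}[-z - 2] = -1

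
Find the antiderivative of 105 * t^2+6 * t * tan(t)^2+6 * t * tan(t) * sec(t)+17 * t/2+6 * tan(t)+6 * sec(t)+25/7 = t*(980*t^2 + 35*t + 168*tan(t) + 168*sec(t) + 100)/28 + C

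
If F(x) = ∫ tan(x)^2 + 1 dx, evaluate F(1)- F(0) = tan(1)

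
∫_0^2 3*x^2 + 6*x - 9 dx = 2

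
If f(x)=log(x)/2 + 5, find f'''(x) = x^(-3)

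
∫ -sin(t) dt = cos(t) + C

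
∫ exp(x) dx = exp(x) + C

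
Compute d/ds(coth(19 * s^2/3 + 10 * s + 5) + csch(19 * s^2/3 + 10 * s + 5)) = -(38*s*cosh(19*s^2/3 + 10*s + 5) + 38*s + 30*cosh(19*s^2/3 + 10*s + 5) + 30)/(3*sinh(19*s^2/3 + 10*s + 5)^2)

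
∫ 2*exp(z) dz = 2*exp(z) + C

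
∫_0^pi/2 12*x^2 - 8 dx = -4*pi + pi^3/2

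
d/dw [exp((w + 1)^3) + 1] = 3*w^2*exp(w^3 + 3*w^2 + 3*w + 1) + 6*w*exp(w^3 + 3*w^2 + 3*w + 1) + 3*exp(w^3 + 3*w^2 + 3*w + 1)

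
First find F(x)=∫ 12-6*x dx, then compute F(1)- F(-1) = 24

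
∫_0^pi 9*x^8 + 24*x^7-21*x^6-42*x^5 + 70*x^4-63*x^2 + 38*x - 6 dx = -2*pi^3 - 2*pi^2 - 2 + 4*pi + (-2*pi + 1 + pi^2 + pi^3)^2 + (-2*pi + 1 + pi^2 + pi^3)^3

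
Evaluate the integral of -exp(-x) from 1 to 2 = -exp(-1) + exp(-2)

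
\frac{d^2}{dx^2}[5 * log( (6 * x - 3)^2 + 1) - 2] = (-3240*x^2 + 3240*x - 720)/(324*x^4 - 648*x^3 + 504*x^2 - 180*x + 25)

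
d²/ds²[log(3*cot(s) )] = (cot(s)^4 - 1)*tan(s)^2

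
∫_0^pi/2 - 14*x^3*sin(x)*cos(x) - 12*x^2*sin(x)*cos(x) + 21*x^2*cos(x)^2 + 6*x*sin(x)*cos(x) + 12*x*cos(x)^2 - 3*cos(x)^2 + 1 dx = pi/2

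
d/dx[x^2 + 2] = 2*x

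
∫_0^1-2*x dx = -1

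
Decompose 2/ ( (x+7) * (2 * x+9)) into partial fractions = 4/(5*(2*x + 9)) - 2/(5*(x + 7))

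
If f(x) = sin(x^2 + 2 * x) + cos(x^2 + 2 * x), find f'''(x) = 8*x^3*sin(x^2 + 2*x) - 8*x^3*cos(x^2 + 2*x) + 24*x^2*sin(x^2 + 2*x) - 24*x^2*cos(x^2 + 2*x) + 12*x*sin(x^2 + 2*x) - 36*x*cos(x^2 + 2*x) - 4*sin(x^2 + 2*x) - 20*cos(x^2 + 2*x)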